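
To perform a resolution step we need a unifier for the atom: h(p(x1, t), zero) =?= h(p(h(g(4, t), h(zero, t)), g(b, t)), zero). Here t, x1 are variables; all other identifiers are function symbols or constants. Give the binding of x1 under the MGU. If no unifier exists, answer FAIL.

Decompose h/2: p(x1, t) =?= p(h(g(4, t), h(zero, t)), g(b, t)),  zero =?= zero.
Decompose p/2: x1 =?= h(g(4, t), h(zero, t)),  t =?= g(b, t).
Bind x1 := h(g(4, t), h(zero, t)); no other remaining equation mentions x1.
Occurs check fails: t occurs in g(b, t); the equation t =?= g(b, t) has no finite solution.

FAIL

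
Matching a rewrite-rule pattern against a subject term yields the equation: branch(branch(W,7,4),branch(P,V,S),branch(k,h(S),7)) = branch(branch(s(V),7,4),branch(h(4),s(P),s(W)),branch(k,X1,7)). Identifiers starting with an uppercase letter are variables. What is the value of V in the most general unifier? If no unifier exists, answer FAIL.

s(h(4))

Decompose branch/3: branch(W,7,4) = branch(s(V),7,4),  branch(P,V,S) = branch(h(4),s(P),s(W)),  branch(k,h(S),7) = branch(k,X1,7).
Decompose branch/3: W = s(V),  7 = 7,  4 = 4.
Bind W := s(V); substituting into the one remaining equation that mentions W gives: branch(P,V,S) = branch(h(4),s(P),s(s(V))).
Delete trivial equation 7 = 7.
Delete trivial equation 4 = 4.
Decompose branch/3: P = h(4),  V = s(P),  S = s(s(V)).
Bind P := h(4); substituting into the one remaining equation that mentions P gives: V = s(h(4)).
Bind V := s(h(4)); substituting into the one remaining equation that mentions V gives: S = s(s(s(h(4)))). Substituting into the earlier binding gives W := s(s(h(4))).
Bind S := s(s(s(h(4)))); substituting into the remaining equation gives: branch(k,h(s(s(s(h(4))))),7) = branch(k,X1,7).
Decompose branch/3: k = k,  h(s(s(s(h(4))))) = X1,  7 = 7.
Delete trivial equation k = k.
Bind X1 := h(s(s(s(h(4))))); no other remaining equation mentions X1.
Delete trivial equation 7 = 7.
MGU = { W -> s(s(h(4))), P -> h(4), V -> s(h(4)), S -> s(s(s(h(4)))), X1 -> h(s(s(s(h(4))))) }, so V -> s(h(4)).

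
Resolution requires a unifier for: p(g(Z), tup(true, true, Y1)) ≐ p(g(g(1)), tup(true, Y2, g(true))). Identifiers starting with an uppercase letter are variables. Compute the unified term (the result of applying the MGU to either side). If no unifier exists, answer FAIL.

Decompose p/2: g(Z) ≐ g(g(1)),  tup(true, true, Y1) ≐ tup(true, Y2, g(true)).
Decompose g/1: Z ≐ g(1).
Bind Z := g(1); no other remaining equation mentions Z.
Decompose tup/3: true ≐ true,  true ≐ Y2,  Y1 ≐ g(true).
Delete trivial equation true ≐ true.
Bind Y2 := true; no other remaining equation mentions Y2.
Bind Y1 := g(true).
Applying the MGU to either side gives p(g(g(1)), tup(true, true, g(true))).

p(g(g(1)), tup(true, true, g(true)))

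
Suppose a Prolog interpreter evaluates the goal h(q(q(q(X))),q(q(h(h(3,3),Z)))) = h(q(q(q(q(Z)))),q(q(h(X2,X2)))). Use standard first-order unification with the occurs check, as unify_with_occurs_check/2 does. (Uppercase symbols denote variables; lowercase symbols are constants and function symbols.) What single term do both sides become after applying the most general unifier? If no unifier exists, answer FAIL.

Decompose h/2: q(q(q(X))) = q(q(q(q(Z)))),  q(q(h(h(3,3),Z))) = q(q(h(X2,X2))).
Decompose q/1: q(q(X)) = q(q(q(Z))).
Decompose q/1: q(X) = q(q(Z)).
Decompose q/1: X = q(Z).
Bind X := q(Z); no other remaining equation mentions X.
Decompose q/1: q(h(h(3,3),Z)) = q(h(X2,X2)).
Decompose q/1: h(h(3,3),Z) = h(X2,X2).
Decompose h/2: h(3,3) = X2,  Z = X2.
Bind X2 := h(3,3); substituting into the remaining equation gives: Z = h(3,3).
Bind Z := h(3,3). Substituting into the earlier binding gives X := q(h(3,3)).
Applying the MGU to either side gives h(q(q(q(q(h(3,3))))),q(q(h(h(3,3),h(3,3))))).

h(q(q(q(q(h(3,3))))),q(q(h(h(3,3),h(3,3)))))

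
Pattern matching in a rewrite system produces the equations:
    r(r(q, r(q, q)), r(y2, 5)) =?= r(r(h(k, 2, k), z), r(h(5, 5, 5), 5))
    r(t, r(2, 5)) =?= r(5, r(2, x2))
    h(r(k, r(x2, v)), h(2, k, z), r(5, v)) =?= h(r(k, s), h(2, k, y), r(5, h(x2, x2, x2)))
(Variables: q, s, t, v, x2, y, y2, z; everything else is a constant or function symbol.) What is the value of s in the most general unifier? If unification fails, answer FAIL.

r(5, h(5, 5, 5))

Decompose r/2: r(q, r(q, q)) =?= r(h(k, 2, k), z),  r(y2, 5) =?= r(h(5, 5, 5), 5).
Decompose r/2: q =?= h(k, 2, k),  r(q, q) =?= z.
Bind q := h(k, 2, k); substituting into the one remaining equation that mentions q gives: r(h(k, 2, k), h(k, 2, k)) =?= z.
Bind z := r(h(k, 2, k), h(k, 2, k)); substituting into the one remaining equation that mentions z gives: h(r(k, r(x2, v)), h(2, k, r(h(k, 2, k), h(k, 2, k))), r(5, v)) =?= h(r(k, s), h(2, k, y), r(5, h(x2, x2, x2))).
Decompose r/2: y2 =?= h(5, 5, 5),  5 =?= 5.
Bind y2 := h(5, 5, 5); no other remaining equation mentions y2.
Delete trivial equation 5 =?= 5.
Decompose r/2: t =?= 5,  r(2, 5) =?= r(2, x2).
Bind t := 5; no other remaining equation mentions t.
Decompose r/2: 2 =?= 2,  5 =?= x2.
Delete trivial equation 2 =?= 2.
Bind x2 := 5; substituting into the remaining equation gives: h(r(k, r(5, v)), h(2, k, r(h(k, 2, k), h(k, 2, k))), r(5, v)) =?= h(r(k, s), h(2, k, y), r(5, h(5, 5, 5))).
Decompose h/3: r(k, r(5, v)) =?= r(k, s),  h(2, k, r(h(k, 2, k), h(k, 2, k))) =?= h(2, k, y),  r(5, v) =?= r(5, h(5, 5, 5)).
Decompose r/2: k =?= k,  r(5, v) =?= s.
Delete trivial equation k =?= k.
Bind s := r(5, v); no other remaining equation mentions s.
Decompose h/3: 2 =?= 2,  k =?= k,  r(h(k, 2, k), h(k, 2, k)) =?= y.
Delete trivial equation 2 =?= 2.
Delete trivial equation k =?= k.
Bind y := r(h(k, 2, k), h(k, 2, k)); no other remaining equation mentions y.
Decompose r/2: 5 =?= 5,  v =?= h(5, 5, 5).
Delete trivial equation 5 =?= 5.
Bind v := h(5, 5, 5). Substituting into the earlier binding gives s := r(5, h(5, 5, 5)).
MGU = { q -> h(k, 2, k), z -> r(h(k, 2, k), h(k, 2, k)), y2 -> h(5, 5, 5), t -> 5, x2 -> 5, s -> r(5, h(5, 5, 5)), y -> r(h(k, 2, k), h(k, 2, k)), v -> h(5, 5, 5) }, so s -> r(5, h(5, 5, 5)).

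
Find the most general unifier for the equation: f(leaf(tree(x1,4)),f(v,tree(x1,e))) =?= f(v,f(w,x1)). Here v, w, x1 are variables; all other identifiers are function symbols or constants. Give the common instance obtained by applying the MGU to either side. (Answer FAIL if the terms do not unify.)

FAIL

Decompose f/2: leaf(tree(x1,4)) =?= v,  f(v,tree(x1,e)) =?= f(w,x1).
Bind v := leaf(tree(x1,4)); substituting into the remaining equation gives: f(leaf(tree(x1,4)),tree(x1,e)) =?= f(w,x1).
Decompose f/2: leaf(tree(x1,4)) =?= w,  tree(x1,e) =?= x1.
Bind w := leaf(tree(x1,4)); no other remaining equation mentions w.
Occurs check fails: x1 occurs in tree(x1,e); the equation x1 =?= tree(x1,e) has no finite solution.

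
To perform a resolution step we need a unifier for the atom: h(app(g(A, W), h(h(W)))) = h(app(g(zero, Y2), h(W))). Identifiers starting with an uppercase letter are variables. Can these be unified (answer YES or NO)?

Decompose h/1: app(g(A, W), h(h(W))) = app(g(zero, Y2), h(W)).
Decompose app/2: g(A, W) = g(zero, Y2),  h(h(W)) = h(W).
Decompose g/2: A = zero,  W = Y2.
Bind A := zero; no other remaining equation mentions A.
Bind W := Y2; substituting into the remaining equation gives: h(h(Y2)) = h(Y2).
Decompose h/1: h(Y2) = Y2.
Occurs check fails: Y2 occurs in h(Y2); the equation Y2 = h(Y2) has no finite solution.

NO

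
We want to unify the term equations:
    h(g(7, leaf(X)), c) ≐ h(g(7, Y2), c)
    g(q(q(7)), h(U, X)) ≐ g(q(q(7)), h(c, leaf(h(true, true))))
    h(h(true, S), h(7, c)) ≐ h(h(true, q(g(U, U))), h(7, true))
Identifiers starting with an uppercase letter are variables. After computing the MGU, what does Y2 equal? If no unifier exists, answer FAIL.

Decompose h/2: g(7, leaf(X)) ≐ g(7, Y2),  c ≐ c.
Decompose g/2: 7 ≐ 7,  leaf(X) ≐ Y2.
Delete trivial equation 7 ≐ 7.
Bind Y2 := leaf(X); no other remaining equation mentions Y2.
Delete trivial equation c ≐ c.
Decompose g/2: q(q(7)) ≐ q(q(7)),  h(U, X) ≐ h(c, leaf(h(true, true))).
Delete trivial equation q(q(7)) ≐ q(q(7)).
Decompose h/2: U ≐ c,  X ≐ leaf(h(true, true)).
Bind U := c; substituting into the one remaining equation that mentions U gives: h(h(true, S), h(7, c)) ≐ h(h(true, q(g(c, c))), h(7, true)).
Bind X := leaf(h(true, true)); no other remaining equation mentions X. Substituting into the earlier binding gives Y2 := leaf(leaf(h(true, true))).
Decompose h/2: h(true, S) ≐ h(true, q(g(c, c))),  h(7, c) ≐ h(7, true).
Decompose h/2: true ≐ true,  S ≐ q(g(c, c)).
Delete trivial equation true ≐ true.
Bind S := q(g(c, c)); no other remaining equation mentions S.
Decompose h/2: 7 ≐ 7,  c ≐ true.
Delete trivial equation 7 ≐ 7.
Clash: constants c and true differ; no unifier exists.

FAIL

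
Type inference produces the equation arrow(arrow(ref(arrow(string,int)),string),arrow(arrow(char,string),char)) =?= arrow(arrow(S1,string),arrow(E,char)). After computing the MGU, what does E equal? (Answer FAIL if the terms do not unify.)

Decompose arrow/2: arrow(ref(arrow(string,int)),string) =?= arrow(S1,string),  arrow(arrow(char,string),char) =?= arrow(E,char).
Decompose arrow/2: ref(arrow(string,int)) =?= S1,  string =?= string.
Bind S1 := ref(arrow(string,int)); no other remaining equation mentions S1.
Delete trivial equation string =?= string.
Decompose arrow/2: arrow(char,string) =?= E,  char =?= char.
Bind E := arrow(char,string); no other remaining equation mentions E.
Delete trivial equation char =?= char.
MGU = { S1 -> ref(arrow(string,int)), E -> arrow(char,string) }, so E -> arrow(char,string).

arrow(char,string)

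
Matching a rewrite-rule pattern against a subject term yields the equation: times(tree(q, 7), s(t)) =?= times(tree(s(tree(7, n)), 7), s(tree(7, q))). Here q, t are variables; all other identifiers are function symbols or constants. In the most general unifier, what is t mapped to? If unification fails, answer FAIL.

Decompose times/2: tree(q, 7) =?= tree(s(tree(7, n)), 7),  s(t) =?= s(tree(7, q)).
Decompose tree/2: q =?= s(tree(7, n)),  7 =?= 7.
Bind q := s(tree(7, n)); substituting into the one remaining equation that mentions q gives: s(t) =?= s(tree(7, s(tree(7, n)))).
Delete trivial equation 7 =?= 7.
Decompose s/1: t =?= tree(7, s(tree(7, n))).
Bind t := tree(7, s(tree(7, n))).
MGU = { q ↦ s(tree(7, n)), t ↦ tree(7, s(tree(7, n))) }, so t ↦ tree(7, s(tree(7, n))).

tree(7, s(tree(7, n)))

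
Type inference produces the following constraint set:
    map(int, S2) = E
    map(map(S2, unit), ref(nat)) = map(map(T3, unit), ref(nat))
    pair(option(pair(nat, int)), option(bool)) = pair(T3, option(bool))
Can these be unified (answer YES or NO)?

YES

Bind E := map(int, S2); no other remaining equation mentions E.
Decompose map/2: map(S2, unit) = map(T3, unit),  ref(nat) = ref(nat).
Decompose map/2: S2 = T3,  unit = unit.
Bind S2 := T3; no other remaining equation mentions S2. Substituting into the earlier binding gives E := map(int, T3).
Delete trivial equation unit = unit.
Delete trivial equation ref(nat) = ref(nat).
Decompose pair/2: option(pair(nat, int)) = T3,  option(bool) = option(bool).
Bind T3 := option(pair(nat, int)); no other remaining equation mentions T3. Substituting into the earlier bindings gives E := map(int, option(pair(nat, int))), S2 := option(pair(nat, int)).
Delete trivial equation option(bool) = option(bool).
No equations remain and no clash or occurs-check failure arose, so a unifier exists.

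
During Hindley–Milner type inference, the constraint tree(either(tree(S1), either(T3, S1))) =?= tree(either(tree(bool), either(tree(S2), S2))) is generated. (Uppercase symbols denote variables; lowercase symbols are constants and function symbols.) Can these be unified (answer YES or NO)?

Decompose tree/1: either(tree(S1), either(T3, S1)) =?= either(tree(bool), either(tree(S2), S2)).
Decompose either/2: tree(S1) =?= tree(bool),  either(T3, S1) =?= either(tree(S2), S2).
Decompose tree/1: S1 =?= bool.
Bind S1 := bool; substituting into the remaining equation gives: either(T3, bool) =?= either(tree(S2), S2).
Decompose either/2: T3 =?= tree(S2),  bool =?= S2.
Bind T3 := tree(S2); no other remaining equation mentions T3.
Bind S2 := bool. Substituting into the earlier binding gives T3 := tree(bool).
No equations remain and no clash or occurs-check failure arose, so a unifier exists.

YES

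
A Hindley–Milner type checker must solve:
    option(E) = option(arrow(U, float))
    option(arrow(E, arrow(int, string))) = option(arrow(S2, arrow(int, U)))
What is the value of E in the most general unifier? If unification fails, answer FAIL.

Decompose option/1: E = arrow(U, float).
Bind E := arrow(U, float); substituting into the remaining equation gives: option(arrow(arrow(U, float), arrow(int, string))) = option(arrow(S2, arrow(int, U))).
Decompose option/1: arrow(arrow(U, float), arrow(int, string)) = arrow(S2, arrow(int, U)).
Decompose arrow/2: arrow(U, float) = S2,  arrow(int, string) = arrow(int, U).
Bind S2 := arrow(U, float); no other remaining equation mentions S2.
Decompose arrow/2: int = int,  string = U.
Delete trivial equation int = int.
Bind U := string. Substituting into the earlier bindings gives E := arrow(string, float), S2 := arrow(string, float).
MGU = { E := arrow(string, float), S2 := arrow(string, float), U := string }, so E := arrow(string, float).

arrow(string, float)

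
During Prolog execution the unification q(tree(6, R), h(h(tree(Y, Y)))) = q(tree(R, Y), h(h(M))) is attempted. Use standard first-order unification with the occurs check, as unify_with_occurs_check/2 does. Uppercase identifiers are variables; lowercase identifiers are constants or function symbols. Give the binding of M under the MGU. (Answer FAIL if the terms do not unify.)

tree(6, 6)

Decompose q/2: tree(6, R) = tree(R, Y),  h(h(tree(Y, Y))) = h(h(M)).
Decompose tree/2: 6 = R,  R = Y.
Bind R := 6; substituting into the one remaining equation that mentions R gives: 6 = Y.
Bind Y := 6; substituting into the remaining equation gives: h(h(tree(6, 6))) = h(h(M)).
Decompose h/1: h(tree(6, 6)) = h(M).
Decompose h/1: tree(6, 6) = M.
Bind M := tree(6, 6).
MGU = { R = 6, Y = 6, M = tree(6, 6) }, so M = tree(6, 6).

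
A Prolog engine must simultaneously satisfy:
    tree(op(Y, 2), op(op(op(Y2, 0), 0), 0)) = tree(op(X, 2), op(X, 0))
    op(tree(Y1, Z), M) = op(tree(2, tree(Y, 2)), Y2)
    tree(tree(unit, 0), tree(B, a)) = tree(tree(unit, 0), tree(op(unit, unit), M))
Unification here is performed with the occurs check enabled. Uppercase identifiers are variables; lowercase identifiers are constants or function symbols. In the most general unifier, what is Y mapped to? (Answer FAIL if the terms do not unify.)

op(op(a, 0), 0)

Decompose tree/2: op(Y, 2) = op(X, 2),  op(op(op(Y2, 0), 0), 0) = op(X, 0).
Decompose op/2: Y = X,  2 = 2.
Bind Y := X; substituting into the one remaining equation that mentions Y gives: op(tree(Y1, Z), M) = op(tree(2, tree(X, 2)), Y2).
Delete trivial equation 2 = 2.
Decompose op/2: op(op(Y2, 0), 0) = X,  0 = 0.
Bind X := op(op(Y2, 0), 0); substituting into the one remaining equation that mentions X gives: op(tree(Y1, Z), M) = op(tree(2, tree(op(op(Y2, 0), 0), 2)), Y2). Substituting into the earlier binding gives Y := op(op(Y2, 0), 0).
Delete trivial equation 0 = 0.
Decompose op/2: tree(Y1, Z) = tree(2, tree(op(op(Y2, 0), 0), 2)),  M = Y2.
Decompose tree/2: Y1 = 2,  Z = tree(op(op(Y2, 0), 0), 2).
Bind Y1 := 2; no other remaining equation mentions Y1.
Bind Z := tree(op(op(Y2, 0), 0), 2); no other remaining equation mentions Z.
Bind M := Y2; substituting into the remaining equation gives: tree(tree(unit, 0), tree(B, a)) = tree(tree(unit, 0), tree(op(unit, unit), Y2)).
Decompose tree/2: tree(unit, 0) = tree(unit, 0),  tree(B, a) = tree(op(unit, unit), Y2).
Delete trivial equation tree(unit, 0) = tree(unit, 0).
Decompose tree/2: B = op(unit, unit),  a = Y2.
Bind B := op(unit, unit); no other remaining equation mentions B.
Bind Y2 := a. Substituting into the earlier bindings gives Y := op(op(a, 0), 0), X := op(op(a, 0), 0), Z := tree(op(op(a, 0), 0), 2), M := a.
MGU = { Y ↦ op(op(a, 0), 0), X ↦ op(op(a, 0), 0), Y1 ↦ 2, Z ↦ tree(op(op(a, 0), 0), 2), M ↦ a, B ↦ op(unit, unit), Y2 ↦ a }, so Y ↦ op(op(a, 0), 0).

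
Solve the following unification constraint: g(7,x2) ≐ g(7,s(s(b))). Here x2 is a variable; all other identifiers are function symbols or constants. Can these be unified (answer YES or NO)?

Decompose g/2: 7 ≐ 7,  x2 ≐ s(s(b)).
Delete trivial equation 7 ≐ 7.
Bind x2 := s(s(b)).
No equations remain and no clash or occurs-check failure arose, so a unifier exists.

YES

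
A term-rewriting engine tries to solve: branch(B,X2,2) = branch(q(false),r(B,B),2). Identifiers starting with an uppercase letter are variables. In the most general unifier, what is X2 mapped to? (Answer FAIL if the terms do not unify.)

Decompose branch/3: B = q(false),  X2 = r(B,B),  2 = 2.
Bind B := q(false); substituting into the one remaining equation that mentions B gives: X2 = r(q(false),q(false)).
Bind X2 := r(q(false),q(false)); no other remaining equation mentions X2.
Delete trivial equation 2 = 2.
MGU = { B ↦ q(false), X2 ↦ r(q(false),q(false)) }, so X2 ↦ r(q(false),q(false)).

r(q(false),q(false))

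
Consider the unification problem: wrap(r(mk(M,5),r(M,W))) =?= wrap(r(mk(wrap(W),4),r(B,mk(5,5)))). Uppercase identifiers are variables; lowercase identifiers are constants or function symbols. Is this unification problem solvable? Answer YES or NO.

NO

Decompose wrap/1: r(mk(M,5),r(M,W)) =?= r(mk(wrap(W),4),r(B,mk(5,5))).
Decompose r/2: mk(M,5) =?= mk(wrap(W),4),  r(M,W) =?= r(B,mk(5,5)).
Decompose mk/2: M =?= wrap(W),  5 =?= 4.
Bind M := wrap(W); substituting into the one remaining equation that mentions M gives: r(wrap(W),W) =?= r(B,mk(5,5)).
Clash: constants 5 and 4 differ; no unifier exists.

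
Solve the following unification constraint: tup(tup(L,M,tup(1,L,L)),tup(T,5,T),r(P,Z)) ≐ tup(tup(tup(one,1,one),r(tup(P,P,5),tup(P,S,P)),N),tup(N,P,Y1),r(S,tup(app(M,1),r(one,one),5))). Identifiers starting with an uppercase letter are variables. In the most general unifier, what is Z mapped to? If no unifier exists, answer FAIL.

tup(app(r(tup(5,5,5),tup(5,5,5)),1),r(one,one),5)

Decompose tup/3: tup(L,M,tup(1,L,L)) ≐ tup(tup(one,1,one),r(tup(P,P,5),tup(P,S,P)),N),  tup(T,5,T) ≐ tup(N,P,Y1),  r(P,Z) ≐ r(S,tup(app(M,1),r(one,one),5)).
Decompose tup/3: L ≐ tup(one,1,one),  M ≐ r(tup(P,P,5),tup(P,S,P)),  tup(1,L,L) ≐ N.
Bind L := tup(one,1,one); substituting into the one remaining equation that mentions L gives: tup(1,tup(one,1,one),tup(one,1,one)) ≐ N.
Bind M := r(tup(P,P,5),tup(P,S,P)); substituting into the one remaining equation that mentions M gives: r(P,Z) ≐ r(S,tup(app(r(tup(P,P,5),tup(P,S,P)),1),r(one,one),5)).
Bind N := tup(1,tup(one,1,one),tup(one,1,one)); substituting into the one remaining equation that mentions N gives: tup(T,5,T) ≐ tup(tup(1,tup(one,1,one),tup(one,1,one)),P,Y1).
Decompose tup/3: T ≐ tup(1,tup(one,1,one),tup(one,1,one)),  5 ≐ P,  T ≐ Y1.
Bind T := tup(1,tup(one,1,one),tup(one,1,one)); substituting into the one remaining equation that mentions T gives: tup(1,tup(one,1,one),tup(one,1,one)) ≐ Y1.
Bind P := 5; substituting into the one remaining equation that mentions P gives: r(5,Z) ≐ r(S,tup(app(r(tup(5,5,5),tup(5,S,5)),1),r(one,one),5)). Substituting into the earlier binding gives M := r(tup(5,5,5),tup(5,S,5)).
Bind Y1 := tup(1,tup(one,1,one),tup(one,1,one)); no other remaining equation mentions Y1.
Decompose r/2: 5 ≐ S,  Z ≐ tup(app(r(tup(5,5,5),tup(5,S,5)),1),r(one,one),5).
Bind S := 5; substituting into the remaining equation gives: Z ≐ tup(app(r(tup(5,5,5),tup(5,5,5)),1),r(one,one),5). Substituting into the earlier binding gives M := r(tup(5,5,5),tup(5,5,5)).
Bind Z := tup(app(r(tup(5,5,5),tup(5,5,5)),1),r(one,one),5).
MGU = { L -> tup(one,1,one), M -> r(tup(5,5,5),tup(5,5,5)), N -> tup(1,tup(one,1,one),tup(one,1,one)), T -> tup(1,tup(one,1,one),tup(one,1,one)), P -> 5, Y1 -> tup(1,tup(one,1,one),tup(one,1,one)), S -> 5, Z -> tup(app(r(tup(5,5,5),tup(5,5,5)),1),r(one,one),5) }, so Z -> tup(app(r(tup(5,5,5),tup(5,5,5)),1),r(one,one),5).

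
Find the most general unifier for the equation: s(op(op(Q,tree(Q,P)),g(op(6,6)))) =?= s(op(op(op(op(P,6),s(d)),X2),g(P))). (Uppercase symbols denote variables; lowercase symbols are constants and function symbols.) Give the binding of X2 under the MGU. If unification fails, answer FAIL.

tree(op(op(op(6,6),6),s(d)),op(6,6))

Decompose s/1: op(op(Q,tree(Q,P)),g(op(6,6))) =?= op(op(op(op(P,6),s(d)),X2),g(P)).
Decompose op/2: op(Q,tree(Q,P)) =?= op(op(op(P,6),s(d)),X2),  g(op(6,6)) =?= g(P).
Decompose op/2: Q =?= op(op(P,6),s(d)),  tree(Q,P) =?= X2.
Bind Q := op(op(P,6),s(d)); substituting into the one remaining equation that mentions Q gives: tree(op(op(P,6),s(d)),P) =?= X2.
Bind X2 := tree(op(op(P,6),s(d)),P); no other remaining equation mentions X2.
Decompose g/1: op(6,6) =?= P.
Bind P := op(6,6). Substituting into the earlier bindings gives Q := op(op(op(6,6),6),s(d)), X2 := tree(op(op(op(6,6),6),s(d)),op(6,6)).
MGU = { Q := op(op(op(6,6),6),s(d)), X2 := tree(op(op(op(6,6),6),s(d)),op(6,6)), P := op(6,6) }, so X2 := tree(op(op(op(6,6),6),s(d)),op(6,6)).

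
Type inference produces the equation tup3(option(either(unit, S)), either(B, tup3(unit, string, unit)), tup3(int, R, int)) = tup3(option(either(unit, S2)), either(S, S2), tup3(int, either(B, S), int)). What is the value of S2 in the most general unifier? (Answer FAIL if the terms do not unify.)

Decompose tup3/3: option(either(unit, S)) = option(either(unit, S2)),  either(B, tup3(unit, string, unit)) = either(S, S2),  tup3(int, R, int) = tup3(int, either(B, S), int).
Decompose option/1: either(unit, S) = either(unit, S2).
Decompose either/2: unit = unit,  S = S2.
Delete trivial equation unit = unit.
Bind S := S2; substituting into the remaining equations gives: either(B, tup3(unit, string, unit)) = either(S2, S2),  tup3(int, R, int) = tup3(int, either(B, S2), int).
Decompose either/2: B = S2,  tup3(unit, string, unit) = S2.
Bind B := S2; substituting into the one remaining equation that mentions B gives: tup3(int, R, int) = tup3(int, either(S2, S2), int).
Bind S2 := tup3(unit, string, unit); substituting into the remaining equation gives: tup3(int, R, int) = tup3(int, either(tup3(unit, string, unit), tup3(unit, string, unit)), int). Substituting into the earlier bindings gives S := tup3(unit, string, unit), B := tup3(unit, string, unit).
Decompose tup3/3: int = int,  R = either(tup3(unit, string, unit), tup3(unit, string, unit)),  int = int.
Delete trivial equation int = int.
Bind R := either(tup3(unit, string, unit), tup3(unit, string, unit)); no other remaining equation mentions R.
Delete trivial equation int = int.
MGU = { S ↦ tup3(unit, string, unit), B ↦ tup3(unit, string, unit), S2 ↦ tup3(unit, string, unit), R ↦ either(tup3(unit, string, unit), tup3(unit, string, unit)) }, so S2 ↦ tup3(unit, string, unit).

tup3(unit, string, unit)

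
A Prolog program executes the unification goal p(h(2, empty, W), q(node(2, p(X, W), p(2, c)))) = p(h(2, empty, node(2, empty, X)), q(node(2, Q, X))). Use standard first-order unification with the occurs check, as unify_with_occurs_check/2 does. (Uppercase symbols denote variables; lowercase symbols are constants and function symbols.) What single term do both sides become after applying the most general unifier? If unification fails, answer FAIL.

Decompose p/2: h(2, empty, W) = h(2, empty, node(2, empty, X)),  q(node(2, p(X, W), p(2, c))) = q(node(2, Q, X)).
Decompose h/3: 2 = 2,  empty = empty,  W = node(2, empty, X).
Delete trivial equation 2 = 2.
Delete trivial equation empty = empty.
Bind W := node(2, empty, X); substituting into the remaining equation gives: q(node(2, p(X, node(2, empty, X)), p(2, c))) = q(node(2, Q, X)).
Decompose q/1: node(2, p(X, node(2, empty, X)), p(2, c)) = node(2, Q, X).
Decompose node/3: 2 = 2,  p(X, node(2, empty, X)) = Q,  p(2, c) = X.
Delete trivial equation 2 = 2.
Bind Q := p(X, node(2, empty, X)); no other remaining equation mentions Q.
Bind X := p(2, c). Substituting into the earlier bindings gives W := node(2, empty, p(2, c)), Q := p(p(2, c), node(2, empty, p(2, c))).
Applying the MGU to either side gives p(h(2, empty, node(2, empty, p(2, c))), q(node(2, p(p(2, c), node(2, empty, p(2, c))), p(2, c)))).

p(h(2, empty, node(2, empty, p(2, c))), q(node(2, p(p(2, c), node(2, empty, p(2, c))), p(2, c))))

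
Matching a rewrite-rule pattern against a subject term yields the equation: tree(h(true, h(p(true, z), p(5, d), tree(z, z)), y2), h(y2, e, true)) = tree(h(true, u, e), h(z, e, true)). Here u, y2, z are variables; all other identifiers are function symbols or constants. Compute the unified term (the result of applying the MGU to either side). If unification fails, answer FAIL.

tree(h(true, h(p(true, e), p(5, d), tree(e, e)), e), h(e, e, true))

Decompose tree/2: h(true, h(p(true, z), p(5, d), tree(z, z)), y2) = h(true, u, e),  h(y2, e, true) = h(z, e, true).
Decompose h/3: true = true,  h(p(true, z), p(5, d), tree(z, z)) = u,  y2 = e.
Delete trivial equation true = true.
Bind u := h(p(true, z), p(5, d), tree(z, z)); no other remaining equation mentions u.
Bind y2 := e; substituting into the remaining equation gives: h(e, e, true) = h(z, e, true).
Decompose h/3: e = z,  e = e,  true = true.
Bind z := e; no other remaining equation mentions z. Substituting into the earlier binding gives u := h(p(true, e), p(5, d), tree(e, e)).
Delete trivial equation e = e.
Delete trivial equation true = true.
Applying the MGU to either side gives tree(h(true, h(p(true, e), p(5, d), tree(e, e)), e), h(e, e, true)).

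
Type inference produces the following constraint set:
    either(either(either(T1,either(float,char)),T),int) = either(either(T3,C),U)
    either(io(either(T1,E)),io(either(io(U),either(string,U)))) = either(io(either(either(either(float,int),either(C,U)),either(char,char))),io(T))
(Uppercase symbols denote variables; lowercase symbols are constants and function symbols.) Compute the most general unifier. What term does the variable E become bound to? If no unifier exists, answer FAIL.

Decompose either/2: either(either(T1,either(float,char)),T) = either(T3,C),  int = U.
Decompose either/2: either(T1,either(float,char)) = T3,  T = C.
Bind T3 := either(T1,either(float,char)); no other remaining equation mentions T3.
Bind T := C; substituting into the one remaining equation that mentions T gives: either(io(either(T1,E)),io(either(io(U),either(string,U)))) = either(io(either(either(either(float,int),either(C,U)),either(char,char))),io(C)).
Bind U := int; substituting into the remaining equation gives: either(io(either(T1,E)),io(either(io(int),either(string,int)))) = either(io(either(either(either(float,int),either(C,int)),either(char,char))),io(C)).
Decompose either/2: io(either(T1,E)) = io(either(either(either(float,int),either(C,int)),either(char,char))),  io(either(io(int),either(string,int))) = io(C).
Decompose io/1: either(T1,E) = either(either(either(float,int),either(C,int)),either(char,char)).
Decompose either/2: T1 = either(either(float,int),either(C,int)),  E = either(char,char).
Bind T1 := either(either(float,int),either(C,int)); no other remaining equation mentions T1. Substituting into the earlier binding gives T3 := either(either(either(float,int),either(C,int)),either(float,char)).
Bind E := either(char,char); no other remaining equation mentions E.
Decompose io/1: either(io(int),either(string,int)) = C.
Bind C := either(io(int),either(string,int)). Substituting into the earlier bindings gives T3 := either(either(either(float,int),either(either(io(int),either(string,int)),int)),either(float,char)), T := either(io(int),either(string,int)), T1 := either(either(float,int),either(either(io(int),either(string,int)),int)).
MGU = { T3 := either(either(either(float,int),either(either(io(int),either(string,int)),int)),either(float,char)), T := either(io(int),either(string,int)), U := int, T1 := either(either(float,int),either(either(io(int),either(string,int)),int)), E := either(char,char), C := either(io(int),either(string,int)) }, so E := either(char,char).

either(char,char)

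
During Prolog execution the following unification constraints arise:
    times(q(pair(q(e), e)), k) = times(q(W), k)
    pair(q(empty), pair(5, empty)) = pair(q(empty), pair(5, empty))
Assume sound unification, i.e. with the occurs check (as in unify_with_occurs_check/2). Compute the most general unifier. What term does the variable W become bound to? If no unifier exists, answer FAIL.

Decompose times/2: q(pair(q(e), e)) = q(W),  k = k.
Decompose q/1: pair(q(e), e) = W.
Bind W := pair(q(e), e); no other remaining equation mentions W.
Delete trivial equation k = k.
Delete trivial equation pair(q(empty), pair(5, empty)) = pair(q(empty), pair(5, empty)).
MGU = { W = pair(q(e), e) }, so W = pair(q(e), e).

pair(q(e), e)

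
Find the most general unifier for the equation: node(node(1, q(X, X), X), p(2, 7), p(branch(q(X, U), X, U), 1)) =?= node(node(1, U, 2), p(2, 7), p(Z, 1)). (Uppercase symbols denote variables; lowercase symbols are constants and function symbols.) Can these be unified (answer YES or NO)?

YES

Decompose node/3: node(1, q(X, X), X) =?= node(1, U, 2),  p(2, 7) =?= p(2, 7),  p(branch(q(X, U), X, U), 1) =?= p(Z, 1).
Decompose node/3: 1 =?= 1,  q(X, X) =?= U,  X =?= 2.
Delete trivial equation 1 =?= 1.
Bind U := q(X, X); substituting into the one remaining equation that mentions U gives: p(branch(q(X, q(X, X)), X, q(X, X)), 1) =?= p(Z, 1).
Bind X := 2; substituting into the one remaining equation that mentions X gives: p(branch(q(2, q(2, 2)), 2, q(2, 2)), 1) =?= p(Z, 1). Substituting into the earlier binding gives U := q(2, 2).
Delete trivial equation p(2, 7) =?= p(2, 7).
Decompose p/2: branch(q(2, q(2, 2)), 2, q(2, 2)) =?= Z,  1 =?= 1.
Bind Z := branch(q(2, q(2, 2)), 2, q(2, 2)); no other remaining equation mentions Z.
Delete trivial equation 1 =?= 1.
No equations remain and no clash or occurs-check failure arose, so a unifier exists.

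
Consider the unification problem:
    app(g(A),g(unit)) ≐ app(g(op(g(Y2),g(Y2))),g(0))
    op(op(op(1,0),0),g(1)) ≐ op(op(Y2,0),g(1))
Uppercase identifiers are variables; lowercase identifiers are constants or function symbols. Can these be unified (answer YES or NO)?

Decompose app/2: g(A) ≐ g(op(g(Y2),g(Y2))),  g(unit) ≐ g(0).
Decompose g/1: A ≐ op(g(Y2),g(Y2)).
Bind A := op(g(Y2),g(Y2)); no other remaining equation mentions A.
Decompose g/1: unit ≐ 0.
Clash: constants unit and 0 differ; no unifier exists.

NO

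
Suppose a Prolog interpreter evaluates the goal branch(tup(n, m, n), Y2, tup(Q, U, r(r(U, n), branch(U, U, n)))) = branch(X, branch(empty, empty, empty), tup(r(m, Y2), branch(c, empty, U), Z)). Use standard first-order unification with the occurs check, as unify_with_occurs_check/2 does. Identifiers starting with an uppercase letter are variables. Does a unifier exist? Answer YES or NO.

NO

Decompose branch/3: tup(n, m, n) = X,  Y2 = branch(empty, empty, empty),  tup(Q, U, r(r(U, n), branch(U, U, n))) = tup(r(m, Y2), branch(c, empty, U), Z).
Bind X := tup(n, m, n); no other remaining equation mentions X.
Bind Y2 := branch(empty, empty, empty); substituting into the remaining equation gives: tup(Q, U, r(r(U, n), branch(U, U, n))) = tup(r(m, branch(empty, empty, empty)), branch(c, empty, U), Z).
Decompose tup/3: Q = r(m, branch(empty, empty, empty)),  U = branch(c, empty, U),  r(r(U, n), branch(U, U, n)) = Z.
Bind Q := r(m, branch(empty, empty, empty)); no other remaining equation mentions Q.
Occurs check fails: U occurs in branch(c, empty, U); the equation U = branch(c, empty, U) has no finite solution.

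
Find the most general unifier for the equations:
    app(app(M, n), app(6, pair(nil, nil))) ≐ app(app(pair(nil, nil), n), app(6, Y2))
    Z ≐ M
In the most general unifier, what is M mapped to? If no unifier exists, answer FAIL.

pair(nil, nil)

Decompose app/2: app(M, n) ≐ app(pair(nil, nil), n),  app(6, pair(nil, nil)) ≐ app(6, Y2).
Decompose app/2: M ≐ pair(nil, nil),  n ≐ n.
Bind M := pair(nil, nil); substituting into the one remaining equation that mentions M gives: Z ≐ pair(nil, nil).
Delete trivial equation n ≐ n.
Decompose app/2: 6 ≐ 6,  pair(nil, nil) ≐ Y2.
Delete trivial equation 6 ≐ 6.
Bind Y2 := pair(nil, nil); no other remaining equation mentions Y2.
Bind Z := pair(nil, nil).
MGU = { M -> pair(nil, nil), Y2 -> pair(nil, nil), Z -> pair(nil, nil) }, so M -> pair(nil, nil).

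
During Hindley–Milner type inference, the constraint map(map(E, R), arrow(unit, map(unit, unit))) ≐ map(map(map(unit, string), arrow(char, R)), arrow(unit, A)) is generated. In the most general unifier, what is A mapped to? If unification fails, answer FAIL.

Decompose map/2: map(E, R) ≐ map(map(unit, string), arrow(char, R)),  arrow(unit, map(unit, unit)) ≐ arrow(unit, A).
Decompose map/2: E ≐ map(unit, string),  R ≐ arrow(char, R).
Bind E := map(unit, string); no other remaining equation mentions E.
Occurs check fails: R occurs in arrow(char, R); the equation R ≐ arrow(char, R) has no finite solution.

FAIL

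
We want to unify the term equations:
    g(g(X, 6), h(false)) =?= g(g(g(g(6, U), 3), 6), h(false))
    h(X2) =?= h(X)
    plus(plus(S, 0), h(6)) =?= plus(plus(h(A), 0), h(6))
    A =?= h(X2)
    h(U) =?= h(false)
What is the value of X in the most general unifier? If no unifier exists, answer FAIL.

Decompose g/2: g(X, 6) =?= g(g(g(6, U), 3), 6),  h(false) =?= h(false).
Decompose g/2: X =?= g(g(6, U), 3),  6 =?= 6.
Bind X := g(g(6, U), 3); substituting into the one remaining equation that mentions X gives: h(X2) =?= h(g(g(6, U), 3)).
Delete trivial equation 6 =?= 6.
Delete trivial equation h(false) =?= h(false).
Decompose h/1: X2 =?= g(g(6, U), 3).
Bind X2 := g(g(6, U), 3); substituting into the one remaining equation that mentions X2 gives: A =?= h(g(g(6, U), 3)).
Decompose plus/2: plus(S, 0) =?= plus(h(A), 0),  h(6) =?= h(6).
Decompose plus/2: S =?= h(A),  0 =?= 0.
Bind S := h(A); no other remaining equation mentions S.
Delete trivial equation 0 =?= 0.
Delete trivial equation h(6) =?= h(6).
Bind A := h(g(g(6, U), 3)); no other remaining equation mentions A. Substituting into the earlier binding gives S := h(h(g(g(6, U), 3))).
Decompose h/1: U =?= false.
Bind U := false. Substituting into the earlier bindings gives X := g(g(6, false), 3), X2 := g(g(6, false), 3), S := h(h(g(g(6, false), 3))), A := h(g(g(6, false), 3)).
MGU = { X -> g(g(6, false), 3), X2 -> g(g(6, false), 3), S -> h(h(g(g(6, false), 3))), A -> h(g(g(6, false), 3)), U -> false }, so X -> g(g(6, false), 3).

g(g(6, false), 3)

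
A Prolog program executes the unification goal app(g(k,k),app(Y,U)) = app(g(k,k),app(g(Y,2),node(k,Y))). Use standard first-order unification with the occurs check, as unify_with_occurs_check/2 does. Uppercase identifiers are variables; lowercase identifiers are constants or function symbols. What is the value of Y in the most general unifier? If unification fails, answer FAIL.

FAIL

Decompose app/2: g(k,k) = g(k,k),  app(Y,U) = app(g(Y,2),node(k,Y)).
Delete trivial equation g(k,k) = g(k,k).
Decompose app/2: Y = g(Y,2),  U = node(k,Y).
Occurs check fails: Y occurs in g(Y,2); the equation Y = g(Y,2) has no finite solution.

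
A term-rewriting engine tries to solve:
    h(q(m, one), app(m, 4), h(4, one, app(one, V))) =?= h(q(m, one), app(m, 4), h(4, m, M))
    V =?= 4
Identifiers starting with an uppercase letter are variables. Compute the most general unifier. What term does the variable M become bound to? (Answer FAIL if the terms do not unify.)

FAIL

Decompose h/3: q(m, one) =?= q(m, one),  app(m, 4) =?= app(m, 4),  h(4, one, app(one, V)) =?= h(4, m, M).
Delete trivial equation q(m, one) =?= q(m, one).
Delete trivial equation app(m, 4) =?= app(m, 4).
Decompose h/3: 4 =?= 4,  one =?= m,  app(one, V) =?= M.
Delete trivial equation 4 =?= 4.
Clash: constants one and m differ; no unifier exists.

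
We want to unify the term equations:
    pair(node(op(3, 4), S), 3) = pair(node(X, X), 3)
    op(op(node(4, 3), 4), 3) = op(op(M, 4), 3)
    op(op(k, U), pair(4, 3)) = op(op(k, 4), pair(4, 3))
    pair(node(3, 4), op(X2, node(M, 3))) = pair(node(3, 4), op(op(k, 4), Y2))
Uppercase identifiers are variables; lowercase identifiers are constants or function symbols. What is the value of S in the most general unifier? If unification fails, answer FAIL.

op(3, 4)

Decompose pair/2: node(op(3, 4), S) = node(X, X),  3 = 3.
Decompose node/2: op(3, 4) = X,  S = X.
Bind X := op(3, 4); substituting into the one remaining equation that mentions X gives: S = op(3, 4).
Bind S := op(3, 4); no other remaining equation mentions S.
Delete trivial equation 3 = 3.
Decompose op/2: op(node(4, 3), 4) = op(M, 4),  3 = 3.
Decompose op/2: node(4, 3) = M,  4 = 4.
Bind M := node(4, 3); substituting into the one remaining equation that mentions M gives: pair(node(3, 4), op(X2, node(node(4, 3), 3))) = pair(node(3, 4), op(op(k, 4), Y2)).
Delete trivial equation 4 = 4.
Delete trivial equation 3 = 3.
Decompose op/2: op(k, U) = op(k, 4),  pair(4, 3) = pair(4, 3).
Decompose op/2: k = k,  U = 4.
Delete trivial equation k = k.
Bind U := 4; no other remaining equation mentions U.
Delete trivial equation pair(4, 3) = pair(4, 3).
Decompose pair/2: node(3, 4) = node(3, 4),  op(X2, node(node(4, 3), 3)) = op(op(k, 4), Y2).
Delete trivial equation node(3, 4) = node(3, 4).
Decompose op/2: X2 = op(k, 4),  node(node(4, 3), 3) = Y2.
Bind X2 := op(k, 4); no other remaining equation mentions X2.
Bind Y2 := node(node(4, 3), 3).
MGU = { X -> op(3, 4), S -> op(3, 4), M -> node(4, 3), U -> 4, X2 -> op(k, 4), Y2 -> node(node(4, 3), 3) }, so S -> op(3, 4).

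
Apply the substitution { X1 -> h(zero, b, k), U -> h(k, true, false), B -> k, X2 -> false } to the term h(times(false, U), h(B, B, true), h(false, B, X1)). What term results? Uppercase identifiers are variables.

Replace each occurrence of X1 with h(zero, b, k).
Replace each occurrence of U with h(k, true, false).
Replace each occurrence of B with k.
Result: h(times(false, h(k, true, false)), h(k, k, true), h(false, k, h(zero, b, k))).

h(times(false, h(k, true, false)), h(k, k, true), h(false, k, h(zero, b, k)))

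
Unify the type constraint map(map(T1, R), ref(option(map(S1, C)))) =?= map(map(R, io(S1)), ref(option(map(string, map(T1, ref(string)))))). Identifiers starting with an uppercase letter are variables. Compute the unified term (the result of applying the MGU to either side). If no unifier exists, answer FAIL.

Decompose map/2: map(T1, R) =?= map(R, io(S1)),  ref(option(map(S1, C))) =?= ref(option(map(string, map(T1, ref(string))))).
Decompose map/2: T1 =?= R,  R =?= io(S1).
Bind T1 := R; substituting into the one remaining equation that mentions T1 gives: ref(option(map(S1, C))) =?= ref(option(map(string, map(R, ref(string))))).
Bind R := io(S1); substituting into the remaining equation gives: ref(option(map(S1, C))) =?= ref(option(map(string, map(io(S1), ref(string))))). Substituting into the earlier binding gives T1 := io(S1).
Decompose ref/1: option(map(S1, C)) =?= option(map(string, map(io(S1), ref(string)))).
Decompose option/1: map(S1, C) =?= map(string, map(io(S1), ref(string))).
Decompose map/2: S1 =?= string,  C =?= map(io(S1), ref(string)).
Bind S1 := string; substituting into the remaining equation gives: C =?= map(io(string), ref(string)). Substituting into the earlier bindings gives T1 := io(string), R := io(string).
Bind C := map(io(string), ref(string)).
Applying the MGU to either side gives map(map(io(string), io(string)), ref(option(map(string, map(io(string), ref(string)))))).

map(map(io(string), io(string)), ref(option(map(string, map(io(string), ref(string))))))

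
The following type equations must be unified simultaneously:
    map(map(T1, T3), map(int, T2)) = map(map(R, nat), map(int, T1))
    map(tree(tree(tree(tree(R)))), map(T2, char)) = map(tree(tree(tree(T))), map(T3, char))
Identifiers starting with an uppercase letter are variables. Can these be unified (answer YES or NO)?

YES

Decompose map/2: map(T1, T3) = map(R, nat),  map(int, T2) = map(int, T1).
Decompose map/2: T1 = R,  T3 = nat.
Bind T1 := R; substituting into the one remaining equation that mentions T1 gives: map(int, T2) = map(int, R).
Bind T3 := nat; substituting into the one remaining equation that mentions T3 gives: map(tree(tree(tree(tree(R)))), map(T2, char)) = map(tree(tree(tree(T))), map(nat, char)).
Decompose map/2: int = int,  T2 = R.
Delete trivial equation int = int.
Bind T2 := R; substituting into the remaining equation gives: map(tree(tree(tree(tree(R)))), map(R, char)) = map(tree(tree(tree(T))), map(nat, char)).
Decompose map/2: tree(tree(tree(tree(R)))) = tree(tree(tree(T))),  map(R, char) = map(nat, char).
Decompose tree/1: tree(tree(tree(R))) = tree(tree(T)).
Decompose tree/1: tree(tree(R)) = tree(T).
Decompose tree/1: tree(R) = T.
Bind T := tree(R); no other remaining equation mentions T.
Decompose map/2: R = nat,  char = char.
Bind R := nat; no other remaining equation mentions R. Substituting into the earlier bindings gives T1 := nat, T2 := nat, T := tree(nat).
Delete trivial equation char = char.
No equations remain and no clash or occurs-check failure arose, so a unifier exists.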